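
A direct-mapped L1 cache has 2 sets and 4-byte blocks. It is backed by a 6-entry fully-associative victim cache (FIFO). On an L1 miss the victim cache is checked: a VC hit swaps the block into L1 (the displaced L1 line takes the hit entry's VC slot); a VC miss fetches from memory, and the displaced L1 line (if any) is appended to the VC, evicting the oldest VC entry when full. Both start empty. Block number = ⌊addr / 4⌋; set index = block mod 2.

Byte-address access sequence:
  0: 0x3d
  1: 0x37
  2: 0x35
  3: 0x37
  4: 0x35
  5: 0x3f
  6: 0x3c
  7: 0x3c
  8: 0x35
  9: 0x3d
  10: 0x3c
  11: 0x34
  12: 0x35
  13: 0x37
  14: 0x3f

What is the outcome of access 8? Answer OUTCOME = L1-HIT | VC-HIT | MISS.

  [0] addr=0x3d blk=15 s=1: MISS | VC []
  [1] addr=0x37 blk=13 s=1: MISS | VC [15]
  [2] addr=0x35 blk=13 s=1: L1-HIT | VC [15]
  [3] addr=0x37 blk=13 s=1: L1-HIT | VC [15]
  [4] addr=0x35 blk=13 s=1: L1-HIT | VC [15]
  [5] addr=0x3f blk=15 s=1: VC-HIT | VC [13]
  [6] addr=0x3c blk=15 s=1: L1-HIT | VC [13]
  [7] addr=0x3c blk=15 s=1: L1-HIT | VC [13]
  [8] addr=0x35 blk=13 s=1: VC-HIT | VC [15]
  [9] addr=0x3d blk=15 s=1: VC-HIT | VC [13]
  [10] addr=0x3c blk=15 s=1: L1-HIT | VC [13]
  [11] addr=0x34 blk=13 s=1: VC-HIT | VC [15]
  [12] addr=0x35 blk=13 s=1: L1-HIT | VC [15]
  [13] addr=0x37 blk=13 s=1: L1-HIT | VC [15]
  [14] addr=0x3f blk=15 s=1: VC-HIT | VC [13]

OUTCOME = VC-HIT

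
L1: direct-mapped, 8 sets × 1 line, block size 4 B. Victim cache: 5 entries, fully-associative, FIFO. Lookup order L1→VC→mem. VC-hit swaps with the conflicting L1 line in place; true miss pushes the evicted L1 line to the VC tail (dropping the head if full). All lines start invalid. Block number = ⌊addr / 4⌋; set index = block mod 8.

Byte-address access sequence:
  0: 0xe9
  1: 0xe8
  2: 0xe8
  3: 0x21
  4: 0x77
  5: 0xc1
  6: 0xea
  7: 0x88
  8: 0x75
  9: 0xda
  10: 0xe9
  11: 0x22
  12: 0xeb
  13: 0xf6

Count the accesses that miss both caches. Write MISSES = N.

0: 0xe9 (blk 58, set 2) → MISS  vc=[]
1: 0xe8 (blk 58, set 2) → L1-HIT  vc=[]
2: 0xe8 (blk 58, set 2) → L1-HIT  vc=[]
3: 0x21 (blk 8, set 0) → MISS  vc=[]
4: 0x77 (blk 29, set 5) → MISS  vc=[]
5: 0xc1 (blk 48, set 0) → MISS  vc=[8]
6: 0xea (blk 58, set 2) → L1-HIT  vc=[8]
7: 0x88 (blk 34, set 2) → MISS  vc=[8, 58]
8: 0x75 (blk 29, set 5) → L1-HIT  vc=[8, 58]
9: 0xda (blk 54, set 6) → MISS  vc=[8, 58]
10: 0xe9 (blk 58, set 2) → VC-HIT  vc=[8, 34]
11: 0x22 (blk 8, set 0) → VC-HIT  vc=[48, 34]
12: 0xeb (blk 58, set 2) → L1-HIT  vc=[48, 34]
13: 0xf6 (blk 61, set 5) → MISS  vc=[48, 34, 29]

MISSES = 7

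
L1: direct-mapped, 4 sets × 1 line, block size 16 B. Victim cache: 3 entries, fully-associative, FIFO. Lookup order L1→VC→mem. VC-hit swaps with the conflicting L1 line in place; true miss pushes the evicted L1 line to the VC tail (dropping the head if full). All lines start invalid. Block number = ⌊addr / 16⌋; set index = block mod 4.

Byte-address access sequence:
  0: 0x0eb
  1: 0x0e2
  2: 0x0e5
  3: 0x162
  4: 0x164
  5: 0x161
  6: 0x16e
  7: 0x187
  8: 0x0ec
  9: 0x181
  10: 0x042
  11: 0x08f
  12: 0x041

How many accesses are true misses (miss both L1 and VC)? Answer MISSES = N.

MISSES = 5

  [0] addr=0xeb blk=14 s=2: MISS | VC []
  [1] addr=0xe2 blk=14 s=2: L1-HIT | VC []
  [2] addr=0xe5 blk=14 s=2: L1-HIT | VC []
  [3] addr=0x162 blk=22 s=2: MISS | VC [14]
  [4] addr=0x164 blk=22 s=2: L1-HIT | VC [14]
  [5] addr=0x161 blk=22 s=2: L1-HIT | VC [14]
  [6] addr=0x16e blk=22 s=2: L1-HIT | VC [14]
  [7] addr=0x187 blk=24 s=0: MISS | VC [14]
  [8] addr=0xec blk=14 s=2: VC-HIT | VC [22]
  [9] addr=0x181 blk=24 s=0: L1-HIT | VC [22]
  [10] addr=0x42 blk=4 s=0: MISS | VC [22, 24]
  [11] addr=0x8f blk=8 s=0: MISS | VC [22, 24, 4]
  [12] addr=0x41 blk=4 s=0: VC-HIT | VC [22, 24, 8]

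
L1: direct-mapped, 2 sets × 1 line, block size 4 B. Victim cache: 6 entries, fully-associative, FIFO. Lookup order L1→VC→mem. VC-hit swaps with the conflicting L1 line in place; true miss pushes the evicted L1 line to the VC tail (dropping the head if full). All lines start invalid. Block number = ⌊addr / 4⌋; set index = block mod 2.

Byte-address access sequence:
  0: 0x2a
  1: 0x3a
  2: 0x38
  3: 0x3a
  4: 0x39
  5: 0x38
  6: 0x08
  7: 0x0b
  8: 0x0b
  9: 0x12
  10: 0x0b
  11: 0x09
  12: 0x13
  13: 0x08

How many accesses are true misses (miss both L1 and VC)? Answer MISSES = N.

MISSES = 4

0: 0x2a (blk 10, set 0) → MISS  vc=[]
1: 0x3a (blk 14, set 0) → MISS  vc=[10]
2: 0x38 (blk 14, set 0) → L1-HIT  vc=[10]
3: 0x3a (blk 14, set 0) → L1-HIT  vc=[10]
4: 0x39 (blk 14, set 0) → L1-HIT  vc=[10]
5: 0x38 (blk 14, set 0) → L1-HIT  vc=[10]
6: 0x8 (blk 2, set 0) → MISS  vc=[10, 14]
7: 0xb (blk 2, set 0) → L1-HIT  vc=[10, 14]
8: 0xb (blk 2, set 0) → L1-HIT  vc=[10, 14]
9: 0x12 (blk 4, set 0) → MISS  vc=[10, 14, 2]
10: 0xb (blk 2, set 0) → VC-HIT  vc=[10, 14, 4]
11: 0x9 (blk 2, set 0) → L1-HIT  vc=[10, 14, 4]
12: 0x13 (blk 4, set 0) → VC-HIT  vc=[10, 14, 2]
13: 0x8 (blk 2, set 0) → VC-HIT  vc=[10, 14, 4]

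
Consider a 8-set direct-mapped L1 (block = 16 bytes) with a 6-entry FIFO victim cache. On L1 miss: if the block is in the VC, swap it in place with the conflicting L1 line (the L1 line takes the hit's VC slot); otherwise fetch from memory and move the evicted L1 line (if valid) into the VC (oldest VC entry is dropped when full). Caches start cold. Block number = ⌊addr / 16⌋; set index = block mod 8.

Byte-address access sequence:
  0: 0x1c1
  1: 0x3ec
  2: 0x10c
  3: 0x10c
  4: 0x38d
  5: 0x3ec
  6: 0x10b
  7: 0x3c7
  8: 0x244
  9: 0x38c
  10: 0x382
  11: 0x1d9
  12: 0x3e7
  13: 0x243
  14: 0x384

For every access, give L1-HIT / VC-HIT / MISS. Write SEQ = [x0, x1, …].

0: 0x1c1 (blk 28, set 4) → MISS  vc=[]
1: 0x3ec (blk 62, set 6) → MISS  vc=[]
2: 0x10c (blk 16, set 0) → MISS  vc=[]
3: 0x10c (blk 16, set 0) → L1-HIT  vc=[]
4: 0x38d (blk 56, set 0) → MISS  vc=[16]
5: 0x3ec (blk 62, set 6) → L1-HIT  vc=[16]
6: 0x10b (blk 16, set 0) → VC-HIT  vc=[56]
7: 0x3c7 (blk 60, set 4) → MISS  vc=[56, 28]
8: 0x244 (blk 36, set 4) → MISS  vc=[56, 28, 60]
9: 0x38c (blk 56, set 0) → VC-HIT  vc=[16, 28, 60]
10: 0x382 (blk 56, set 0) → L1-HIT  vc=[16, 28, 60]
11: 0x1d9 (blk 29, set 5) → MISS  vc=[16, 28, 60]
12: 0x3e7 (blk 62, set 6) → L1-HIT  vc=[16, 28, 60]
13: 0x243 (blk 36, set 4) → L1-HIT  vc=[16, 28, 60]
14: 0x384 (blk 56, set 0) → L1-HIT  vc=[16, 28, 60]

SEQ = [MISS, MISS, MISS, L1-HIT, MISS, L1-HIT, VC-HIT, MISS, MISS, VC-HIT, L1-HIT, MISS, L1-HIT, L1-HIT, L1-HIT]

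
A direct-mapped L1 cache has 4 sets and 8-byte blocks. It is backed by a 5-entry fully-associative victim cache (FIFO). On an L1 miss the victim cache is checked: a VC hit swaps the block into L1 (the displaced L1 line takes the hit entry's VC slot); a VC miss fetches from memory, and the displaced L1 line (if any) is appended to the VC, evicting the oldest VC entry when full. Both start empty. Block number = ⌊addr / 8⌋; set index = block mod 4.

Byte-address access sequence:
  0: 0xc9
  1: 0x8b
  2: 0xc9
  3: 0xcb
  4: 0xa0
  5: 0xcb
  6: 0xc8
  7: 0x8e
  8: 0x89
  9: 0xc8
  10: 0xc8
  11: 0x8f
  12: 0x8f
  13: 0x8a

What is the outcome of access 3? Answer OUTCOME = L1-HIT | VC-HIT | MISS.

  [0] addr=0xc9 blk=25 s=1: MISS | VC []
  [1] addr=0x8b blk=17 s=1: MISS | VC [25]
  [2] addr=0xc9 blk=25 s=1: VC-HIT | VC [17]
  [3] addr=0xcb blk=25 s=1: L1-HIT | VC [17]
  [4] addr=0xa0 blk=20 s=0: MISS | VC [17]
  [5] addr=0xcb blk=25 s=1: L1-HIT | VC [17]
  [6] addr=0xc8 blk=25 s=1: L1-HIT | VC [17]
  [7] addr=0x8e blk=17 s=1: VC-HIT | VC [25]
  [8] addr=0x89 blk=17 s=1: L1-HIT | VC [25]
  [9] addr=0xc8 blk=25 s=1: VC-HIT | VC [17]
  [10] addr=0xc8 blk=25 s=1: L1-HIT | VC [17]
  [11] addr=0x8f blk=17 s=1: VC-HIT | VC [25]
  [12] addr=0x8f blk=17 s=1: L1-HIT | VC [25]
  [13] addr=0x8a blk=17 s=1: L1-HIT | VC [25]

OUTCOME = L1-HIT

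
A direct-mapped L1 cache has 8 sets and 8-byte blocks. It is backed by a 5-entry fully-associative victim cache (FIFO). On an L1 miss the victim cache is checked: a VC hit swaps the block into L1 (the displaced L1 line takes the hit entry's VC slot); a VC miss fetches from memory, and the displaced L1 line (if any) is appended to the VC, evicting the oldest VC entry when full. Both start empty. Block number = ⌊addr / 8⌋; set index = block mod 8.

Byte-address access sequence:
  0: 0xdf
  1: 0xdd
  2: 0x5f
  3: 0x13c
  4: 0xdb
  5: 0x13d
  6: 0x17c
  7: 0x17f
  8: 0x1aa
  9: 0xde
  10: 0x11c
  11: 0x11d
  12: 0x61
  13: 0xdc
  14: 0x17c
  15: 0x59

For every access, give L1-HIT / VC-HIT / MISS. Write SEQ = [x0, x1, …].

0: 0xdf (blk 27, set 3) → MISS  vc=[]
1: 0xdd (blk 27, set 3) → L1-HIT  vc=[]
2: 0x5f (blk 11, set 3) → MISS  vc=[27]
3: 0x13c (blk 39, set 7) → MISS  vc=[27]
4: 0xdb (blk 27, set 3) → VC-HIT  vc=[11]
5: 0x13d (blk 39, set 7) → L1-HIT  vc=[11]
6: 0x17c (blk 47, set 7) → MISS  vc=[11, 39]
7: 0x17f (blk 47, set 7) → L1-HIT  vc=[11, 39]
8: 0x1aa (blk 53, set 5) → MISS  vc=[11, 39]
9: 0xde (blk 27, set 3) → L1-HIT  vc=[11, 39]
10: 0x11c (blk 35, set 3) → MISS  vc=[11, 39, 27]
11: 0x11d (blk 35, set 3) → L1-HIT  vc=[11, 39, 27]
12: 0x61 (blk 12, set 4) → MISS  vc=[11, 39, 27]
13: 0xdc (blk 27, set 3) → VC-HIT  vc=[11, 39, 35]
14: 0x17c (blk 47, set 7) → L1-HIT  vc=[11, 39, 35]
15: 0x59 (blk 11, set 3) → VC-HIT  vc=[27, 39, 35]

SEQ = [MISS, L1-HIT, MISS, MISS, VC-HIT, L1-HIT, MISS, L1-HIT, MISS, L1-HIT, MISS, L1-HIT, MISS, VC-HIT, L1-HIT, VC-HIT]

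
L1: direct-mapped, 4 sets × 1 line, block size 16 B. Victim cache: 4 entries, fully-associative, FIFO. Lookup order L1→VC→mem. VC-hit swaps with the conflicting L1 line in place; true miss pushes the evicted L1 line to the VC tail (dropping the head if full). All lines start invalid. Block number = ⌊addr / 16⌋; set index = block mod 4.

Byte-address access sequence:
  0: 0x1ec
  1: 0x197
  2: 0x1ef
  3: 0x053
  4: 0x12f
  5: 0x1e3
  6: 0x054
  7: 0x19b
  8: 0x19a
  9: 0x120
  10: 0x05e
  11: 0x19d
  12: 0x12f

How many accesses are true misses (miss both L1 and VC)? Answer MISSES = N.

#0 0x1ec→b30/s2 MISS; vc=[]
#1 0x197→b25/s1 MISS; vc=[]
#2 0x1ef→b30/s2 L1-HIT; vc=[]
#3 0x53→b5/s1 MISS; vc=[25]
#4 0x12f→b18/s2 MISS; vc=[25,30]
#5 0x1e3→b30/s2 VC-HIT; vc=[25,18]
#6 0x54→b5/s1 L1-HIT; vc=[25,18]
#7 0x19b→b25/s1 VC-HIT; vc=[5,18]
#8 0x19a→b25/s1 L1-HIT; vc=[5,18]
#9 0x120→b18/s2 VC-HIT; vc=[5,30]
#10 0x5e→b5/s1 VC-HIT; vc=[25,30]
#11 0x19d→b25/s1 VC-HIT; vc=[5,30]
#12 0x12f→b18/s2 L1-HIT; vc=[5,30]

MISSES = 4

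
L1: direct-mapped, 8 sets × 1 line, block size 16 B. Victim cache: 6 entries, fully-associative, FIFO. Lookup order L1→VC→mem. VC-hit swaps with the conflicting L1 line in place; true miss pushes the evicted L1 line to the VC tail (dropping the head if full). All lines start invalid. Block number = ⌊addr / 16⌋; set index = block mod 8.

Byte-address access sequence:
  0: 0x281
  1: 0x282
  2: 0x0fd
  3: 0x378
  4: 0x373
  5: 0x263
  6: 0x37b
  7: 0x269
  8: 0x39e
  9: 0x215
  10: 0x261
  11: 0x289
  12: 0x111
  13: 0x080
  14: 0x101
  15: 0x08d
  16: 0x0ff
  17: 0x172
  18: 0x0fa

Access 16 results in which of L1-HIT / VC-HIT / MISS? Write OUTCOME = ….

#0 0x281→b40/s0 MISS; vc=[]
#1 0x282→b40/s0 L1-HIT; vc=[]
#2 0xfd→b15/s7 MISS; vc=[]
#3 0x378→b55/s7 MISS; vc=[15]
#4 0x373→b55/s7 L1-HIT; vc=[15]
#5 0x263→b38/s6 MISS; vc=[15]
#6 0x37b→b55/s7 L1-HIT; vc=[15]
#7 0x269→b38/s6 L1-HIT; vc=[15]
#8 0x39e→b57/s1 MISS; vc=[15]
#9 0x215→b33/s1 MISS; vc=[15,57]
#10 0x261→b38/s6 L1-HIT; vc=[15,57]
#11 0x289→b40/s0 L1-HIT; vc=[15,57]
#12 0x111→b17/s1 MISS; vc=[15,57,33]
#13 0x80→b8/s0 MISS; vc=[15,57,33,40]
#14 0x101→b16/s0 MISS; vc=[15,57,33,40,8]
#15 0x8d→b8/s0 VC-HIT; vc=[15,57,33,40,16]
#16 0xff→b15/s7 VC-HIT; vc=[55,57,33,40,16]
#17 0x172→b23/s7 MISS; vc=[55,57,33,40,16,15]
#18 0xfa→b15/s7 VC-HIT; vc=[55,57,33,40,16,23]

OUTCOME = VC-HIT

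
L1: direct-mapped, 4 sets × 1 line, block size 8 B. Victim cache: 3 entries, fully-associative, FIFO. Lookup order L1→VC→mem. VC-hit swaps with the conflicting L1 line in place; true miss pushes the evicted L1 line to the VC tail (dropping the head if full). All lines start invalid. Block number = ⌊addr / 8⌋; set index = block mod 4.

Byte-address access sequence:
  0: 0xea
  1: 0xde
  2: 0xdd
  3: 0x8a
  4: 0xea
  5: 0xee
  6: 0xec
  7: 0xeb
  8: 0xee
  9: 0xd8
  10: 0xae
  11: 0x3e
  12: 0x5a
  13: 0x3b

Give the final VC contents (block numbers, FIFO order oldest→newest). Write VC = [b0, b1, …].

  [0] addr=0xea blk=29 s=1: MISS | VC []
  [1] addr=0xde blk=27 s=3: MISS | VC []
  [2] addr=0xdd blk=27 s=3: L1-HIT | VC []
  [3] addr=0x8a blk=17 s=1: MISS | VC [29]
  [4] addr=0xea blk=29 s=1: VC-HIT | VC [17]
  [5] addr=0xee blk=29 s=1: L1-HIT | VC [17]
  [6] addr=0xec blk=29 s=1: L1-HIT | VC [17]
  [7] addr=0xeb blk=29 s=1: L1-HIT | VC [17]
  [8] addr=0xee blk=29 s=1: L1-HIT | VC [17]
  [9] addr=0xd8 blk=27 s=3: L1-HIT | VC [17]
  [10] addr=0xae blk=21 s=1: MISS | VC [17, 29]
  [11] addr=0x3e blk=7 s=3: MISS | VC [17, 29, 27]
  [12] addr=0x5a blk=11 s=3: MISS | VC [29, 27, 7]
  [13] addr=0x3b blk=7 s=3: VC-HIT | VC [29, 27, 11]

VC = [29, 27, 11]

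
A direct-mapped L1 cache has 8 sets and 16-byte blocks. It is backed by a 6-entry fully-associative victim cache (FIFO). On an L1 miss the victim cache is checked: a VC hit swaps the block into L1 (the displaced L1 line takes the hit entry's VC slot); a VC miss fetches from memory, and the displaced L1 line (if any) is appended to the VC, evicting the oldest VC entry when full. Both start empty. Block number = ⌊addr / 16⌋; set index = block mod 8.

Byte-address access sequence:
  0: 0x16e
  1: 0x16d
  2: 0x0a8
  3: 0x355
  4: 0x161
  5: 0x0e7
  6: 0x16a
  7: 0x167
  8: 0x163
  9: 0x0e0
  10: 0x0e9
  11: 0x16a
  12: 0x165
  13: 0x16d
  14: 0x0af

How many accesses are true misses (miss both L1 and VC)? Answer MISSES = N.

0: 0x16e (blk 22, set 6) → MISS  vc=[]
1: 0x16d (blk 22, set 6) → L1-HIT  vc=[]
2: 0xa8 (blk 10, set 2) → MISS  vc=[]
3: 0x355 (blk 53, set 5) → MISS  vc=[]
4: 0x161 (blk 22, set 6) → L1-HIT  vc=[]
5: 0xe7 (blk 14, set 6) → MISS  vc=[22]
6: 0x16a (blk 22, set 6) → VC-HIT  vc=[14]
7: 0x167 (blk 22, set 6) → L1-HIT  vc=[14]
8: 0x163 (blk 22, set 6) → L1-HIT  vc=[14]
9: 0xe0 (blk 14, set 6) → VC-HIT  vc=[22]
10: 0xe9 (blk 14, set 6) → L1-HIT  vc=[22]
11: 0x16a (blk 22, set 6) → VC-HIT  vc=[14]
12: 0x165 (blk 22, set 6) → L1-HIT  vc=[14]
13: 0x16d (blk 22, set 6) → L1-HIT  vc=[14]
14: 0xaf (blk 10, set 2) → L1-HIT  vc=[14]

MISSES = 4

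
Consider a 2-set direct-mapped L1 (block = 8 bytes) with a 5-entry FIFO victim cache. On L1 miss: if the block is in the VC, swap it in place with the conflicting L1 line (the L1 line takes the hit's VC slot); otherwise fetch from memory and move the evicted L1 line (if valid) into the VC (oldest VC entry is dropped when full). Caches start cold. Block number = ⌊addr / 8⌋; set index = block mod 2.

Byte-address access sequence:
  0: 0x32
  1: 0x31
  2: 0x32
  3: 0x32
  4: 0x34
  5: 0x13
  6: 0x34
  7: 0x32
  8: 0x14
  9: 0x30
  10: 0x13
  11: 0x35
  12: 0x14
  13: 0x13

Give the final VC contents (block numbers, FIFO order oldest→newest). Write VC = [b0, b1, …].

0: 0x32 (blk 6, set 0) → MISS  vc=[]
1: 0x31 (blk 6, set 0) → L1-HIT  vc=[]
2: 0x32 (blk 6, set 0) → L1-HIT  vc=[]
3: 0x32 (blk 6, set 0) → L1-HIT  vc=[]
4: 0x34 (blk 6, set 0) → L1-HIT  vc=[]
5: 0x13 (blk 2, set 0) → MISS  vc=[6]
6: 0x34 (blk 6, set 0) → VC-HIT  vc=[2]
7: 0x32 (blk 6, set 0) → L1-HIT  vc=[2]
8: 0x14 (blk 2, set 0) → VC-HIT  vc=[6]
9: 0x30 (blk 6, set 0) → VC-HIT  vc=[2]
10: 0x13 (blk 2, set 0) → VC-HIT  vc=[6]
11: 0x35 (blk 6, set 0) → VC-HIT  vc=[2]
12: 0x14 (blk 2, set 0) → VC-HIT  vc=[6]
13: 0x13 (blk 2, set 0) → L1-HIT  vc=[6]

VC = [6]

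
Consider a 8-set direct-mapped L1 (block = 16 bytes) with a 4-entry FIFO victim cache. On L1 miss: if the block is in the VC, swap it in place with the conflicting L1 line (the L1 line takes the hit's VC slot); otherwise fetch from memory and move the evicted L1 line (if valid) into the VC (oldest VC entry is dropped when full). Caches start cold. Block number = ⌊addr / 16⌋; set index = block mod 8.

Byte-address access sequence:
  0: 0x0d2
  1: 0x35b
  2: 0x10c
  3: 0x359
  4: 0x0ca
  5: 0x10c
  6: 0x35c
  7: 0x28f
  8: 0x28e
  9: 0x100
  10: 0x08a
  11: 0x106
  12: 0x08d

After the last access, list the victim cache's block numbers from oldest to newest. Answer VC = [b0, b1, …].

VC = [13, 40, 16]

#0 0xd2→b13/s5 MISS; vc=[]
#1 0x35b→b53/s5 MISS; vc=[13]
#2 0x10c→b16/s0 MISS; vc=[13]
#3 0x359→b53/s5 L1-HIT; vc=[13]
#4 0xca→b12/s4 MISS; vc=[13]
#5 0x10c→b16/s0 L1-HIT; vc=[13]
#6 0x35c→b53/s5 L1-HIT; vc=[13]
#7 0x28f→b40/s0 MISS; vc=[13,16]
#8 0x28e→b40/s0 L1-HIT; vc=[13,16]
#9 0x100→b16/s0 VC-HIT; vc=[13,40]
#10 0x8a→b8/s0 MISS; vc=[13,40,16]
#11 0x106→b16/s0 VC-HIT; vc=[13,40,8]
#12 0x8d→b8/s0 VC-HIT; vc=[13,40,16]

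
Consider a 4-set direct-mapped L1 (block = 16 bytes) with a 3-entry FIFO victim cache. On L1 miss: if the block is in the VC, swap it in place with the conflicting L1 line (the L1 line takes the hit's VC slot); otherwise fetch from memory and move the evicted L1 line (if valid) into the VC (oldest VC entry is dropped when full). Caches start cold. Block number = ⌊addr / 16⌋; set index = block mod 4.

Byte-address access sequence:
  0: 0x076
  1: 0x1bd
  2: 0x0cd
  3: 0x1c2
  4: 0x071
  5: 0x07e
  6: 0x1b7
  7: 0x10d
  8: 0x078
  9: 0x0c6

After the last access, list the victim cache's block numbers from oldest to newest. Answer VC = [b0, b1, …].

VC = [27, 16, 28]

0: 0x76 (blk 7, set 3) → MISS  vc=[]
1: 0x1bd (blk 27, set 3) → MISS  vc=[7]
2: 0xcd (blk 12, set 0) → MISS  vc=[7]
3: 0x1c2 (blk 28, set 0) → MISS  vc=[7, 12]
4: 0x71 (blk 7, set 3) → VC-HIT  vc=[27, 12]
5: 0x7e (blk 7, set 3) → L1-HIT  vc=[27, 12]
6: 0x1b7 (blk 27, set 3) → VC-HIT  vc=[7, 12]
7: 0x10d (blk 16, set 0) → MISS  vc=[7, 12, 28]
8: 0x78 (blk 7, set 3) → VC-HIT  vc=[27, 12, 28]
9: 0xc6 (blk 12, set 0) → VC-HIT  vc=[27, 16, 28]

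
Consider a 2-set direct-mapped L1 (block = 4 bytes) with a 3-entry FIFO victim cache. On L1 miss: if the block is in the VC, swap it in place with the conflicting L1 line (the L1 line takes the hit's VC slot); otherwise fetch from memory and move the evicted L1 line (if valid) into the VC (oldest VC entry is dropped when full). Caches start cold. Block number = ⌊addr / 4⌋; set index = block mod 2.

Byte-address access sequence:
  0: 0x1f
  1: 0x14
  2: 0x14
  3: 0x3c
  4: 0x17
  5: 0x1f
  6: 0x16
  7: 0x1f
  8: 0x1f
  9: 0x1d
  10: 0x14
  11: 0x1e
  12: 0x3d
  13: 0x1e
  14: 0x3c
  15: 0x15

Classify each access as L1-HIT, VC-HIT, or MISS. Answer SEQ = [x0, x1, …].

SEQ = [MISS, MISS, L1-HIT, MISS, VC-HIT, VC-HIT, VC-HIT, VC-HIT, L1-HIT, L1-HIT, VC-HIT, VC-HIT, VC-HIT, VC-HIT, VC-HIT, VC-HIT]

  [0] addr=0x1f blk=7 s=1: MISS | VC []
  [1] addr=0x14 blk=5 s=1: MISS | VC [7]
  [2] addr=0x14 blk=5 s=1: L1-HIT | VC [7]
  [3] addr=0x3c blk=15 s=1: MISS | VC [7, 5]
  [4] addr=0x17 blk=5 s=1: VC-HIT | VC [7, 15]
  [5] addr=0x1f blk=7 s=1: VC-HIT | VC [5, 15]
  [6] addr=0x16 blk=5 s=1: VC-HIT | VC [7, 15]
  [7] addr=0x1f blk=7 s=1: VC-HIT | VC [5, 15]
  [8] addr=0x1f blk=7 s=1: L1-HIT | VC [5, 15]
  [9] addr=0x1d blk=7 s=1: L1-HIT | VC [5, 15]
  [10] addr=0x14 blk=5 s=1: VC-HIT | VC [7, 15]
  [11] addr=0x1e blk=7 s=1: VC-HIT | VC [5, 15]
  [12] addr=0x3d blk=15 s=1: VC-HIT | VC [5, 7]
  [13] addr=0x1e blk=7 s=1: VC-HIT | VC [5, 15]
  [14] addr=0x3c blk=15 s=1: VC-HIT | VC [5, 7]
  [15] addr=0x15 blk=5 s=1: VC-HIT | VC [15, 7]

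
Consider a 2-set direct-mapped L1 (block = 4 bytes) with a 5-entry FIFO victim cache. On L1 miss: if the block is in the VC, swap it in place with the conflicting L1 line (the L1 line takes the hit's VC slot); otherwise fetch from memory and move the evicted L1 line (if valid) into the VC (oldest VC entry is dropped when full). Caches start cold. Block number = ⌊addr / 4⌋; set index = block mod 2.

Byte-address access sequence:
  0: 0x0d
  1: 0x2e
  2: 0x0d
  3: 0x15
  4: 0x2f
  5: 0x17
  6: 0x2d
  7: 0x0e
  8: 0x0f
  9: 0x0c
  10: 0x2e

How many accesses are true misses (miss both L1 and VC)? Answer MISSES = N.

MISSES = 3

  [0] addr=0xd blk=3 s=1: MISS | VC []
  [1] addr=0x2e blk=11 s=1: MISS | VC [3]
  [2] addr=0xd blk=3 s=1: VC-HIT | VC [11]
  [3] addr=0x15 blk=5 s=1: MISS | VC [11, 3]
  [4] addr=0x2f blk=11 s=1: VC-HIT | VC [5, 3]
  [5] addr=0x17 blk=5 s=1: VC-HIT | VC [11, 3]
  [6] addr=0x2d blk=11 s=1: VC-HIT | VC [5, 3]
  [7] addr=0xe blk=3 s=1: VC-HIT | VC [5, 11]
  [8] addr=0xf blk=3 s=1: L1-HIT | VC [5, 11]
  [9] addr=0xc blk=3 s=1: L1-HIT | VC [5, 11]
  [10] addr=0x2e blk=11 s=1: VC-HIT | VC [5, 3]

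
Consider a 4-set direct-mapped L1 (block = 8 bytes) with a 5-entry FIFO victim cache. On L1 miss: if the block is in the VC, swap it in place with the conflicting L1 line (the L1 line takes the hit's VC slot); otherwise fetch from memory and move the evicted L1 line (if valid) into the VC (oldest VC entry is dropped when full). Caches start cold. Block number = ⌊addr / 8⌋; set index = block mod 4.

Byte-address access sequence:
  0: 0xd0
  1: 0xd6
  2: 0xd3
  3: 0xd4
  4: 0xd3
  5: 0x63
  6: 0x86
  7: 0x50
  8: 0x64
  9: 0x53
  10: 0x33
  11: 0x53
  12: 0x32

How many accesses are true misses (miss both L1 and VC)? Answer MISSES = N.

MISSES = 5

#0 0xd0→b26/s2 MISS; vc=[]
#1 0xd6→b26/s2 L1-HIT; vc=[]
#2 0xd3→b26/s2 L1-HIT; vc=[]
#3 0xd4→b26/s2 L1-HIT; vc=[]
#4 0xd3→b26/s2 L1-HIT; vc=[]
#5 0x63→b12/s0 MISS; vc=[]
#6 0x86→b16/s0 MISS; vc=[12]
#7 0x50→b10/s2 MISS; vc=[12,26]
#8 0x64→b12/s0 VC-HIT; vc=[16,26]
#9 0x53→b10/s2 L1-HIT; vc=[16,26]
#10 0x33→b6/s2 MISS; vc=[16,26,10]
#11 0x53→b10/s2 VC-HIT; vc=[16,26,6]
#12 0x32→b6/s2 VC-HIT; vc=[16,26,10]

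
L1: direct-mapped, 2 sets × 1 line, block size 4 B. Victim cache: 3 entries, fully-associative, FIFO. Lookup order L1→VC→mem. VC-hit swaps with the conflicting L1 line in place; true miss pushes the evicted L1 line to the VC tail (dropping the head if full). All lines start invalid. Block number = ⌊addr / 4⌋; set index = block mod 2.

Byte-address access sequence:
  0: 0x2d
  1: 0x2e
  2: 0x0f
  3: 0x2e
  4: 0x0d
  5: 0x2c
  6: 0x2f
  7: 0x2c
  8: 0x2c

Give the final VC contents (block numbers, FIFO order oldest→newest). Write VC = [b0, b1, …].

  [0] addr=0x2d blk=11 s=1: MISS | VC []
  [1] addr=0x2e blk=11 s=1: L1-HIT | VC []
  [2] addr=0xf blk=3 s=1: MISS | VC [11]
  [3] addr=0x2e blk=11 s=1: VC-HIT | VC [3]
  [4] addr=0xd blk=3 s=1: VC-HIT | VC [11]
  [5] addr=0x2c blk=11 s=1: VC-HIT | VC [3]
  [6] addr=0x2f blk=11 s=1: L1-HIT | VC [3]
  [7] addr=0x2c blk=11 s=1: L1-HIT | VC [3]
  [8] addr=0x2c blk=11 s=1: L1-HIT | VC [3]

VC = [3]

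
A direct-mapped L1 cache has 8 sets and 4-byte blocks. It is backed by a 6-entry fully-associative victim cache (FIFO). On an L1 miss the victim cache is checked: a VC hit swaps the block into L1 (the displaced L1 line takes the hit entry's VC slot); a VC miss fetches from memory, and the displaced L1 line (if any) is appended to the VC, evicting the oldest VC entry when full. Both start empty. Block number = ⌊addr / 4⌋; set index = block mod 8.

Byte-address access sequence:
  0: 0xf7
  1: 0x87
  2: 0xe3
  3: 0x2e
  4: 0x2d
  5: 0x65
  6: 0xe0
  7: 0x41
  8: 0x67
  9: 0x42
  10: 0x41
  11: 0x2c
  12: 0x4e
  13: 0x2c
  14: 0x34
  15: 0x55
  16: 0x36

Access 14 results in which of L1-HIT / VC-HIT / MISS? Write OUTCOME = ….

OUTCOME = MISS

  [0] addr=0xf7 blk=61 s=5: MISS | VC []
  [1] addr=0x87 blk=33 s=1: MISS | VC []
  [2] addr=0xe3 blk=56 s=0: MISS | VC []
  [3] addr=0x2e blk=11 s=3: MISS | VC []
  [4] addr=0x2d blk=11 s=3: L1-HIT | VC []
  [5] addr=0x65 blk=25 s=1: MISS | VC [33]
  [6] addr=0xe0 blk=56 s=0: L1-HIT | VC [33]
  [7] addr=0x41 blk=16 s=0: MISS | VC [33, 56]
  [8] addr=0x67 blk=25 s=1: L1-HIT | VC [33, 56]
  [9] addr=0x42 blk=16 s=0: L1-HIT | VC [33, 56]
  [10] addr=0x41 blk=16 s=0: L1-HIT | VC [33, 56]
  [11] addr=0x2c blk=11 s=3: L1-HIT | VC [33, 56]
  [12] addr=0x4e blk=19 s=3: MISS | VC [33, 56, 11]
  [13] addr=0x2c blk=11 s=3: VC-HIT | VC [33, 56, 19]
  [14] addr=0x34 blk=13 s=5: MISS | VC [33, 56, 19, 61]
  [15] addr=0x55 blk=21 s=5: MISS | VC [33, 56, 19, 61, 13]
  [16] addr=0x36 blk=13 s=5: VC-HIT | VC [33, 56, 19, 61, 21]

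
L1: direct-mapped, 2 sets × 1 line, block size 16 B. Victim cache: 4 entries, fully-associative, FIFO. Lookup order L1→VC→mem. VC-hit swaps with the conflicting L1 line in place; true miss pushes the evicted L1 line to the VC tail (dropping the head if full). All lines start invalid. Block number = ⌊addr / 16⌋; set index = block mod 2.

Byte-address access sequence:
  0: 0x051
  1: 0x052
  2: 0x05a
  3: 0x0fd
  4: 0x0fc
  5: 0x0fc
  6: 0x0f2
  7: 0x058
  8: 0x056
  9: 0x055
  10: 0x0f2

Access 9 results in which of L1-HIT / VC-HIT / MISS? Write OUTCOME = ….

  [0] addr=0x51 blk=5 s=1: MISS | VC []
  [1] addr=0x52 blk=5 s=1: L1-HIT | VC []
  [2] addr=0x5a blk=5 s=1: L1-HIT | VC []
  [3] addr=0xfd blk=15 s=1: MISS | VC [5]
  [4] addr=0xfc blk=15 s=1: L1-HIT | VC [5]
  [5] addr=0xfc blk=15 s=1: L1-HIT | VC [5]
  [6] addr=0xf2 blk=15 s=1: L1-HIT | VC [5]
  [7] addr=0x58 blk=5 s=1: VC-HIT | VC [15]
  [8] addr=0x56 blk=5 s=1: L1-HIT | VC [15]
  [9] addr=0x55 blk=5 s=1: L1-HIT | VC [15]
  [10] addr=0xf2 blk=15 s=1: VC-HIT | VC [5]

OUTCOME = L1-HIT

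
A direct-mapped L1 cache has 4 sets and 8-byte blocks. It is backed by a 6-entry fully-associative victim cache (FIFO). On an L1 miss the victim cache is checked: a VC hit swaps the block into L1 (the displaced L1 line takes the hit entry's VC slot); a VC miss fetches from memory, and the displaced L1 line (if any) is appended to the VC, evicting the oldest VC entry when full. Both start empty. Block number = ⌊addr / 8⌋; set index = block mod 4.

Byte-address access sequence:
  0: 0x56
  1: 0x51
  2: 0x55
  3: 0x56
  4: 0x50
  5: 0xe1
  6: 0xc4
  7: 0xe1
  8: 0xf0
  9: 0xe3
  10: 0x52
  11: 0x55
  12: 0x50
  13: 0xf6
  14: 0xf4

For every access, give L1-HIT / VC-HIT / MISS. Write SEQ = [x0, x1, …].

#0 0x56→b10/s2 MISS; vc=[]
#1 0x51→b10/s2 L1-HIT; vc=[]
#2 0x55→b10/s2 L1-HIT; vc=[]
#3 0x56→b10/s2 L1-HIT; vc=[]
#4 0x50→b10/s2 L1-HIT; vc=[]
#5 0xe1→b28/s0 MISS; vc=[]
#6 0xc4→b24/s0 MISS; vc=[28]
#7 0xe1→b28/s0 VC-HIT; vc=[24]
#8 0xf0→b30/s2 MISS; vc=[24,10]
#9 0xe3→b28/s0 L1-HIT; vc=[24,10]
#10 0x52→b10/s2 VC-HIT; vc=[24,30]
#11 0x55→b10/s2 L1-HIT; vc=[24,30]
#12 0x50→b10/s2 L1-HIT; vc=[24,30]
#13 0xf6→b30/s2 VC-HIT; vc=[24,10]
#14 0xf4→b30/s2 L1-HIT; vc=[24,10]

SEQ = [MISS, L1-HIT, L1-HIT, L1-HIT, L1-HIT, MISS, MISS, VC-HIT, MISS, L1-HIT, VC-HIT, L1-HIT, L1-HIT, VC-HIT, L1-HIT]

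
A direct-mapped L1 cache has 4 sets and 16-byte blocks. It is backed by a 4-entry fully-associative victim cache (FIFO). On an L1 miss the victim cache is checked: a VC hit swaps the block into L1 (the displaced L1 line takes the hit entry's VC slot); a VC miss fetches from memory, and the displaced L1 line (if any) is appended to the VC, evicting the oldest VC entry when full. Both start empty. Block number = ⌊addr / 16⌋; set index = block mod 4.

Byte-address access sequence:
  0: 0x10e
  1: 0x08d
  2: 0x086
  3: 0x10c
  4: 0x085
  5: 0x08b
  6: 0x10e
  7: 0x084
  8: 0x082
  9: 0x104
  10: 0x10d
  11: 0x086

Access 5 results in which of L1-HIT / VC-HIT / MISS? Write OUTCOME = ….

  [0] addr=0x10e blk=16 s=0: MISS | VC []
  [1] addr=0x8d blk=8 s=0: MISS | VC [16]
  [2] addr=0x86 blk=8 s=0: L1-HIT | VC [16]
  [3] addr=0x10c blk=16 s=0: VC-HIT | VC [8]
  [4] addr=0x85 blk=8 s=0: VC-HIT | VC [16]
  [5] addr=0x8b blk=8 s=0: L1-HIT | VC [16]
  [6] addr=0x10e blk=16 s=0: VC-HIT | VC [8]
  [7] addr=0x84 blk=8 s=0: VC-HIT | VC [16]
  [8] addr=0x82 blk=8 s=0: L1-HIT | VC [16]
  [9] addr=0x104 blk=16 s=0: VC-HIT | VC [8]
  [10] addr=0x10d blk=16 s=0: L1-HIT | VC [8]
  [11] addr=0x86 blk=8 s=0: VC-HIT | VC [16]

OUTCOME = L1-HIT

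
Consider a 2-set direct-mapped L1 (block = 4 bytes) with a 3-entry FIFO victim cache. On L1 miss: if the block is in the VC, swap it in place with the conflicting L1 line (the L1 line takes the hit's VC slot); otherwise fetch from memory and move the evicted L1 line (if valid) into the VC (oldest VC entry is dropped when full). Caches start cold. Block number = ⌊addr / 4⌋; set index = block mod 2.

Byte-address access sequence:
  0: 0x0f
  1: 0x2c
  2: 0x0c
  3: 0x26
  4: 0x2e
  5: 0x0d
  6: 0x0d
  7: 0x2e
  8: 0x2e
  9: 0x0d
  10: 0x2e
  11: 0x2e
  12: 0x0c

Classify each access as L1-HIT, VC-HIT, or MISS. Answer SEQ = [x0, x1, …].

#0 0xf→b3/s1 MISS; vc=[]
#1 0x2c→b11/s1 MISS; vc=[3]
#2 0xc→b3/s1 VC-HIT; vc=[11]
#3 0x26→b9/s1 MISS; vc=[11,3]
#4 0x2e→b11/s1 VC-HIT; vc=[9,3]
#5 0xd→b3/s1 VC-HIT; vc=[9,11]
#6 0xd→b3/s1 L1-HIT; vc=[9,11]
#7 0x2e→b11/s1 VC-HIT; vc=[9,3]
#8 0x2e→b11/s1 L1-HIT; vc=[9,3]
#9 0xd→b3/s1 VC-HIT; vc=[9,11]
#10 0x2e→b11/s1 VC-HIT; vc=[9,3]
#11 0x2e→b11/s1 L1-HIT; vc=[9,3]
#12 0xc→b3/s1 VC-HIT; vc=[9,11]

SEQ = [MISS, MISS, VC-HIT, MISS, VC-HIT, VC-HIT, L1-HIT, VC-HIT, L1-HIT, VC-HIT, VC-HIT, L1-HIT, VC-HIT]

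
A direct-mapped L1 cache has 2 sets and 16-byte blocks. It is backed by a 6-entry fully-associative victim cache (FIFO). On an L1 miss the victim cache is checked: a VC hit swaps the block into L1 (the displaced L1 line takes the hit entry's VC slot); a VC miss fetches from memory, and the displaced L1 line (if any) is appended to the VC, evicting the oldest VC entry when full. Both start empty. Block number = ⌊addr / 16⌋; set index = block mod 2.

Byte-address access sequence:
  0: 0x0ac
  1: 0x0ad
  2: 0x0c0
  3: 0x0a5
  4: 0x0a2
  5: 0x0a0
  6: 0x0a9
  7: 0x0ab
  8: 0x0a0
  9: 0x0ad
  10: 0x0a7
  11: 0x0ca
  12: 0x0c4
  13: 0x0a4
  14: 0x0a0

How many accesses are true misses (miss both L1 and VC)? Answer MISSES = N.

MISSES = 2

#0 0xac→b10/s0 MISS; vc=[]
#1 0xad→b10/s0 L1-HIT; vc=[]
#2 0xc0→b12/s0 MISS; vc=[10]
#3 0xa5→b10/s0 VC-HIT; vc=[12]
#4 0xa2→b10/s0 L1-HIT; vc=[12]
#5 0xa0→b10/s0 L1-HIT; vc=[12]
#6 0xa9→b10/s0 L1-HIT; vc=[12]
#7 0xab→b10/s0 L1-HIT; vc=[12]
#8 0xa0→b10/s0 L1-HIT; vc=[12]
#9 0xad→b10/s0 L1-HIT; vc=[12]
#10 0xa7→b10/s0 L1-HIT; vc=[12]
#11 0xca→b12/s0 VC-HIT; vc=[10]
#12 0xc4→b12/s0 L1-HIT; vc=[10]
#13 0xa4→b10/s0 VC-HIT; vc=[12]
#14 0xa0→b10/s0 L1-HIT; vc=[12]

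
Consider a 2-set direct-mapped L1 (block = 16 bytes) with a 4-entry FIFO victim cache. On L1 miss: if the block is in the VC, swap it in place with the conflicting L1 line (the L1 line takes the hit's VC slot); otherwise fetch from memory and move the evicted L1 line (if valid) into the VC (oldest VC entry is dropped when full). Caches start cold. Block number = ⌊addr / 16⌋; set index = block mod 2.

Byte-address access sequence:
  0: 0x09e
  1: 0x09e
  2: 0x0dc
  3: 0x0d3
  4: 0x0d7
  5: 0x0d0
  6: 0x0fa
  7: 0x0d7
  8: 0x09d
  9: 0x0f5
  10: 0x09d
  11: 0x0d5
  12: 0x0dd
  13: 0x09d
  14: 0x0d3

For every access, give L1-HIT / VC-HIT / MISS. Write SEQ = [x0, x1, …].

#0 0x9e→b9/s1 MISS; vc=[]
#1 0x9e→b9/s1 L1-HIT; vc=[]
#2 0xdc→b13/s1 MISS; vc=[9]
#3 0xd3→b13/s1 L1-HIT; vc=[9]
#4 0xd7→b13/s1 L1-HIT; vc=[9]
#5 0xd0→b13/s1 L1-HIT; vc=[9]
#6 0xfa→b15/s1 MISS; vc=[9,13]
#7 0xd7→b13/s1 VC-HIT; vc=[9,15]
#8 0x9d→b9/s1 VC-HIT; vc=[13,15]
#9 0xf5→b15/s1 VC-HIT; vc=[13,9]
#10 0x9d→b9/s1 VC-HIT; vc=[13,15]
#11 0xd5→b13/s1 VC-HIT; vc=[9,15]
#12 0xdd→b13/s1 L1-HIT; vc=[9,15]
#13 0x9d→b9/s1 VC-HIT; vc=[13,15]
#14 0xd3→b13/s1 VC-HIT; vc=[9,15]

SEQ = [MISS, L1-HIT, MISS, L1-HIT, L1-HIT, L1-HIT, MISS, VC-HIT, VC-HIT, VC-HIT, VC-HIT, VC-HIT, L1-HIT, VC-HIT, VC-HIT]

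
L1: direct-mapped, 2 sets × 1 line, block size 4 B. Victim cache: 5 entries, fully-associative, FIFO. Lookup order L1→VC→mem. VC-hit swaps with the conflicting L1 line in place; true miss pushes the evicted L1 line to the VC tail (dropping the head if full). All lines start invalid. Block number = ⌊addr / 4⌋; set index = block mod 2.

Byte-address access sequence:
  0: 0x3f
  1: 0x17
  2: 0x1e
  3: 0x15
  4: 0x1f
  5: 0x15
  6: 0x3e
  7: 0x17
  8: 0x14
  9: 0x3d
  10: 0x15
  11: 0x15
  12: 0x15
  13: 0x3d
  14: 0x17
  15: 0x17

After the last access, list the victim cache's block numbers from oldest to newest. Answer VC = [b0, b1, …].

VC = [15, 7]

#0 0x3f→b15/s1 MISS; vc=[]
#1 0x17→b5/s1 MISS; vc=[15]
#2 0x1e→b7/s1 MISS; vc=[15,5]
#3 0x15→b5/s1 VC-HIT; vc=[15,7]
#4 0x1f→b7/s1 VC-HIT; vc=[15,5]
#5 0x15→b5/s1 VC-HIT; vc=[15,7]
#6 0x3e→b15/s1 VC-HIT; vc=[5,7]
#7 0x17→b5/s1 VC-HIT; vc=[15,7]
#8 0x14→b5/s1 L1-HIT; vc=[15,7]
#9 0x3d→b15/s1 VC-HIT; vc=[5,7]
#10 0x15→b5/s1 VC-HIT; vc=[15,7]
#11 0x15→b5/s1 L1-HIT; vc=[15,7]
#12 0x15→b5/s1 L1-HIT; vc=[15,7]
#13 0x3d→b15/s1 VC-HIT; vc=[5,7]
#14 0x17→b5/s1 VC-HIT; vc=[15,7]
#15 0x17→b5/s1 L1-HIT; vc=[15,7]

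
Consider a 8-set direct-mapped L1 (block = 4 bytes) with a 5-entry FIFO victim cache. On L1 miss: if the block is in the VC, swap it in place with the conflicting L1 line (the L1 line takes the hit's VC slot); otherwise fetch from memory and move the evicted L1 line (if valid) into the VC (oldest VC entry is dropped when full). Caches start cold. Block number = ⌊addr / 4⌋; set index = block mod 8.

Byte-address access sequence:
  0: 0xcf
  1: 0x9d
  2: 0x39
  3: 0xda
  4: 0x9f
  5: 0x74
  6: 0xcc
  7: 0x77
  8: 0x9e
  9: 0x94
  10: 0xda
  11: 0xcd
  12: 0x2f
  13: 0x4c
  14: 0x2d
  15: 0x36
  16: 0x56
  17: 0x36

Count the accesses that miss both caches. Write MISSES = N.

MISSES = 10

#0 0xcf→b51/s3 MISS; vc=[]
#1 0x9d→b39/s7 MISS; vc=[]
#2 0x39→b14/s6 MISS; vc=[]
#3 0xda→b54/s6 MISS; vc=[14]
#4 0x9f→b39/s7 L1-HIT; vc=[14]
#5 0x74→b29/s5 MISS; vc=[14]
#6 0xcc→b51/s3 L1-HIT; vc=[14]
#7 0x77→b29/s5 L1-HIT; vc=[14]
#8 0x9e→b39/s7 L1-HIT; vc=[14]
#9 0x94→b37/s5 MISS; vc=[14,29]
#10 0xda→b54/s6 L1-HIT; vc=[14,29]
#11 0xcd→b51/s3 L1-HIT; vc=[14,29]
#12 0x2f→b11/s3 MISS; vc=[14,29,51]
#13 0x4c→b19/s3 MISS; vc=[14,29,51,11]
#14 0x2d→b11/s3 VC-HIT; vc=[14,29,51,19]
#15 0x36→b13/s5 MISS; vc=[14,29,51,19,37]
#16 0x56→b21/s5 MISS; vc=[29,51,19,37,13]
#17 0x36→b13/s5 VC-HIT; vc=[29,51,19,37,21]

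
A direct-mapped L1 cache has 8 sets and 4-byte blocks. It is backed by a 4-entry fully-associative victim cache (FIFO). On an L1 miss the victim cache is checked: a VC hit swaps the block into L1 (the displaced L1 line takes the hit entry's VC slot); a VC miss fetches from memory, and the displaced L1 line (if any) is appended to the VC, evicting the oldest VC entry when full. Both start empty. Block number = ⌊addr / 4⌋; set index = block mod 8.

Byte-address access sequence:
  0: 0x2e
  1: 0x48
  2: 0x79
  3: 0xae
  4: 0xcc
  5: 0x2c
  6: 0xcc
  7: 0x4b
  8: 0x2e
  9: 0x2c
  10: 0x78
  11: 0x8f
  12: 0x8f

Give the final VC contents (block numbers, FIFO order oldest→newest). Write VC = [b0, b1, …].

VC = [51, 43, 11]

  [0] addr=0x2e blk=11 s=3: MISS | VC []
  [1] addr=0x48 blk=18 s=2: MISS | VC []
  [2] addr=0x79 blk=30 s=6: MISS | VC []
  [3] addr=0xae blk=43 s=3: MISS | VC [11]
  [4] addr=0xcc blk=51 s=3: MISS | VC [11, 43]
  [5] addr=0x2c blk=11 s=3: VC-HIT | VC [51, 43]
  [6] addr=0xcc blk=51 s=3: VC-HIT | VC [11, 43]
  [7] addr=0x4b blk=18 s=2: L1-HIT | VC [11, 43]
  [8] addr=0x2e blk=11 s=3: VC-HIT | VC [51, 43]
  [9] addr=0x2c blk=11 s=3: L1-HIT | VC [51, 43]
  [10] addr=0x78 blk=30 s=6: L1-HIT | VC [51, 43]
  [11] addr=0x8f blk=35 s=3: MISS | VC [51, 43, 11]
  [12] addr=0x8f blk=35 s=3: L1-HIT | VC [51, 43, 11]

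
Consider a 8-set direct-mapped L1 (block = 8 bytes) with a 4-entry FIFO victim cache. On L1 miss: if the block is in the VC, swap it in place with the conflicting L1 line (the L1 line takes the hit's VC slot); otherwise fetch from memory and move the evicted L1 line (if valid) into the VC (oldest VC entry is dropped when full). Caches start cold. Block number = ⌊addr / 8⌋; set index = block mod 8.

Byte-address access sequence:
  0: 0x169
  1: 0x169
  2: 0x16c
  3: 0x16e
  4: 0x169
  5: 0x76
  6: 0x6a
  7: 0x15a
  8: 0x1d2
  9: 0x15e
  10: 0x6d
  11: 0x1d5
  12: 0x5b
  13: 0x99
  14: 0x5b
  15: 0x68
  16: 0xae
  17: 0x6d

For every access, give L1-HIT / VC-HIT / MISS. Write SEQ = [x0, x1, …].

SEQ = [MISS, L1-HIT, L1-HIT, L1-HIT, L1-HIT, MISS, MISS, MISS, MISS, L1-HIT, L1-HIT, L1-HIT, MISS, MISS, VC-HIT, L1-HIT, MISS, VC-HIT]

#0 0x169→b45/s5 MISS; vc=[]
#1 0x169→b45/s5 L1-HIT; vc=[]
#2 0x16c→b45/s5 L1-HIT; vc=[]
#3 0x16e→b45/s5 L1-HIT; vc=[]
#4 0x169→b45/s5 L1-HIT; vc=[]
#5 0x76→b14/s6 MISS; vc=[]
#6 0x6a→b13/s5 MISS; vc=[45]
#7 0x15a→b43/s3 MISS; vc=[45]
#8 0x1d2→b58/s2 MISS; vc=[45]
#9 0x15e→b43/s3 L1-HIT; vc=[45]
#10 0x6d→b13/s5 L1-HIT; vc=[45]
#11 0x1d5→b58/s2 L1-HIT; vc=[45]
#12 0x5b→b11/s3 MISS; vc=[45,43]
#13 0x99→b19/s3 MISS; vc=[45,43,11]
#14 0x5b→b11/s3 VC-HIT; vc=[45,43,19]
#15 0x68→b13/s5 L1-HIT; vc=[45,43,19]
#16 0xae→b21/s5 MISS; vc=[45,43,19,13]
#17 0x6d→b13/s5 VC-HIT; vc=[45,43,19,21]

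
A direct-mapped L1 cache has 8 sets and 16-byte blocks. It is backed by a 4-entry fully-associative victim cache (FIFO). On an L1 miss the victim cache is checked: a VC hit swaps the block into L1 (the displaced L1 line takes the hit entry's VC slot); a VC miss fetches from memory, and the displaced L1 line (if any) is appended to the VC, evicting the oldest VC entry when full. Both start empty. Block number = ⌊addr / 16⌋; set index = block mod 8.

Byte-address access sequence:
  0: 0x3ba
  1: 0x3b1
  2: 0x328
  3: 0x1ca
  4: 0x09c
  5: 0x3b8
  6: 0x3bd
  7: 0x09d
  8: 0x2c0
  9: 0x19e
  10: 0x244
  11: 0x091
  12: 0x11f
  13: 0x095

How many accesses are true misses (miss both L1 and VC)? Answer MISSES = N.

MISSES = 8

  [0] addr=0x3ba blk=59 s=3: MISS | VC []
  [1] addr=0x3b1 blk=59 s=3: L1-HIT | VC []
  [2] addr=0x328 blk=50 s=2: MISS | VC []
  [3] addr=0x1ca blk=28 s=4: MISS | VC []
  [4] addr=0x9c blk=9 s=1: MISS | VC []
  [5] addr=0x3b8 blk=59 s=3: L1-HIT | VC []
  [6] addr=0x3bd blk=59 s=3: L1-HIT | VC []
  [7] addr=0x9d blk=9 s=1: L1-HIT | VC []
  [8] addr=0x2c0 blk=44 s=4: MISS | VC [28]
  [9] addr=0x19e blk=25 s=1: MISS | VC [28, 9]
  [10] addr=0x244 blk=36 s=4: MISS | VC [28, 9, 44]
  [11] addr=0x91 blk=9 s=1: VC-HIT | VC [28, 25, 44]
  [12] addr=0x11f blk=17 s=1: MISS | VC [28, 25, 44, 9]
  [13] addr=0x95 blk=9 s=1: VC-HIT | VC [28, 25, 44, 17]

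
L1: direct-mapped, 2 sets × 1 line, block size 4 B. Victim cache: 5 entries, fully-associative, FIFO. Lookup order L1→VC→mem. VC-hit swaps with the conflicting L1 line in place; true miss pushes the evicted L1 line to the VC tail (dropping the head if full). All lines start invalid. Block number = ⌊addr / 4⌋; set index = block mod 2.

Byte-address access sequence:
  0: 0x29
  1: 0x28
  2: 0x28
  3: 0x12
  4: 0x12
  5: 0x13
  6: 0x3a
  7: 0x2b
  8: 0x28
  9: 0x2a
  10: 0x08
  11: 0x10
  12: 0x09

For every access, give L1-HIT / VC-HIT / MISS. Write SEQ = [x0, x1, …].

SEQ = [MISS, L1-HIT, L1-HIT, MISS, L1-HIT, L1-HIT, MISS, VC-HIT, L1-HIT, L1-HIT, MISS, VC-HIT, VC-HIT]

#0 0x29→b10/s0 MISS; vc=[]
#1 0x28→b10/s0 L1-HIT; vc=[]
#2 0x28→b10/s0 L1-HIT; vc=[]
#3 0x12→b4/s0 MISS; vc=[10]
#4 0x12→b4/s0 L1-HIT; vc=[10]
#5 0x13→b4/s0 L1-HIT; vc=[10]
#6 0x3a→b14/s0 MISS; vc=[10,4]
#7 0x2b→b10/s0 VC-HIT; vc=[14,4]
#8 0x28→b10/s0 L1-HIT; vc=[14,4]
#9 0x2a→b10/s0 L1-HIT; vc=[14,4]
#10 0x8→b2/s0 MISS; vc=[14,4,10]
#11 0x10→b4/s0 VC-HIT; vc=[14,2,10]
#12 0x9→b2/s0 VC-HIT; vc=[14,4,10]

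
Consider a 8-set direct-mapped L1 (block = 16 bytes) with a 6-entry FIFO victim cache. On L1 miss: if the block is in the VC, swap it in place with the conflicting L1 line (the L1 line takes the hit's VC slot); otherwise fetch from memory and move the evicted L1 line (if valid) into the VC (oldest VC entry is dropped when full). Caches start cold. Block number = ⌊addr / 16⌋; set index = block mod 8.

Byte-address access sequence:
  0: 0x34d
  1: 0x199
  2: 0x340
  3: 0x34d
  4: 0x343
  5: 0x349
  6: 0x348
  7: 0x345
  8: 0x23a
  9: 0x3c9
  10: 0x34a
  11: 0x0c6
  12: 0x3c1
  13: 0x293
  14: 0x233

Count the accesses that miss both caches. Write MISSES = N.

MISSES = 6

  [0] addr=0x34d blk=52 s=4: MISS | VC []
  [1] addr=0x199 blk=25 s=1: MISS | VC []
  [2] addr=0x340 blk=52 s=4: L1-HIT | VC []
  [3] addr=0x34d blk=52 s=4: L1-HIT | VC []
  [4] addr=0x343 blk=52 s=4: L1-HIT | VC []
  [5] addr=0x349 blk=52 s=4: L1-HIT | VC []
  [6] addr=0x348 blk=52 s=4: L1-HIT | VC []
  [7] addr=0x345 blk=52 s=4: L1-HIT | VC []
  [8] addr=0x23a blk=35 s=3: MISS | VC []
  [9] addr=0x3c9 blk=60 s=4: MISS | VC [52]
  [10] addr=0x34a blk=52 s=4: VC-HIT | VC [60]
  [11] addr=0xc6 blk=12 s=4: MISS | VC [60, 52]
  [12] addr=0x3c1 blk=60 s=4: VC-HIT | VC [12, 52]
  [13] addr=0x293 blk=41 s=1: MISS | VC [12, 52, 25]
  [14] addr=0x233 blk=35 s=3: L1-HIT | VC [12, 52, 25]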